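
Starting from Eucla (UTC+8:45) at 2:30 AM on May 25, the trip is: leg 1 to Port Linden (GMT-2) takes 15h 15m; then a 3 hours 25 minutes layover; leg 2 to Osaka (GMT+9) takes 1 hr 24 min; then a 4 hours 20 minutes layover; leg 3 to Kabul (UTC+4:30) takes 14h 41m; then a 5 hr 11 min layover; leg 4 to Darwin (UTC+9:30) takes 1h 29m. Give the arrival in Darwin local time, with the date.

Convert departure to UTC: 2:30 AM − 8:45 = 5:45 PM UTC on May 24.
Add 15 hours and 15 minutes leg 1 → 9:00 AM UTC (May 25).
Add 3 hours and 25 minutes layover in Port Linden → 12:25 PM UTC.
Add 1 hour and 24 minutes leg 2 → 1:49 PM UTC.
Add 4 hours 20 minutes layover in Osaka → 6:09 PM UTC.
Add 14 hours and 41 minutes leg 3 → 8:50 AM UTC (May 26).
Add 5 hours and 11 minutes layover in Kabul → 2:01 PM UTC.
Add 1 hour and 29 minutes leg 4 → 3:30 PM UTC.
Darwin is UTC+9:30, so local arrival = 3:30 PM + 9:30 = 1:00 AM on May 27.

1:00 AM on May 27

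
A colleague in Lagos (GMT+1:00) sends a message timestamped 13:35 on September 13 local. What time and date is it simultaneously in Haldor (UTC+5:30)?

18:05 on Sep 13

In UTC: 13:35 − 1:00 = 12:35 on Sep 13.
Haldor is UTC+5:30: 12:35 + 5:30 = 18:05 on Sep 13.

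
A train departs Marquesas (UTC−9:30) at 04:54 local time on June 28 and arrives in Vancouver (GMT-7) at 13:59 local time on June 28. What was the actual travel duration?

6 hours 35 minutes

Departure in UTC: 04:54 + 9:30 = 14:24 on Jun 28.
Arrival in UTC: 13:59 + 7:00 = 20:59 on Jun 28.
Elapsed = 20:59 − 14:24 = 6 hours 35 minutes.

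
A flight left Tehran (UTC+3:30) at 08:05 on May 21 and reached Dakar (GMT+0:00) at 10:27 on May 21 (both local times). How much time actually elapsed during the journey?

Dakar is 3:30 behind Tehran.
Clock-face elapsed time (ignoring zones) is 2 hours 22 minutes.
Actual elapsed = 2 hours 22 minutes + 3:30 = 5 hours 52 minutes.

5 hours 52 minutes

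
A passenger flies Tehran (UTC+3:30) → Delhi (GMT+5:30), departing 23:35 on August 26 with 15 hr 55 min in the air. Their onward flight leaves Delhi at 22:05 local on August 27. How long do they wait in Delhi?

4 hours 35 minutes

Convert departure to UTC: 23:35 − 3:30 = 20:05 UTC on Aug 26.
Add 15 hours and 55 minutes flight time → 12:00 UTC (Aug 27).
Delhi is UTC+5:30, so local arrival = 12:00 + 5:30 = 17:30 on Aug 27.
Layover = 22:05 − 17:30 = 4 hours 35 minutes.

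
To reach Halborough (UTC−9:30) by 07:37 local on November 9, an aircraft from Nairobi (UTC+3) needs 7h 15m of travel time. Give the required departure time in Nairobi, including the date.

Target arrival in UTC: 07:37 + 9:30 = 17:07 on Nov 9.
Subtract 7 hours and 15 minutes → departure 09:52 UTC on Nov 9.
Nairobi is UTC+3:00: 09:52 + 3:00 = 12:52 on Nov 9.

12:52 on November 9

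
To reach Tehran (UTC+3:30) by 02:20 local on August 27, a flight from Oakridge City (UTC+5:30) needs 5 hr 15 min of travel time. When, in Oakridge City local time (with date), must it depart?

23:05 on August 26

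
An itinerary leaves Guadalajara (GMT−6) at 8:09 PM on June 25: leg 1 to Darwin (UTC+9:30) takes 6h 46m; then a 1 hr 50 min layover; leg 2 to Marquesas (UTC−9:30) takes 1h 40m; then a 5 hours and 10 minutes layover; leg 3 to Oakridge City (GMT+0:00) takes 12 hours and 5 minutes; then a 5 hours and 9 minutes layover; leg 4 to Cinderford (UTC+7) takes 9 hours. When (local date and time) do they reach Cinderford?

2:49 AM on June 28

Convert departure to UTC: 8:09 PM + 6:00 = 2:09 AM UTC on Jun 26.
Add 6 hours and 46 minutes leg 1 → 8:55 AM UTC.
Add 1 hour 50 minutes layover in Darwin → 10:45 AM UTC.
Add 1 hour 40 minutes leg 2 → 12:25 PM UTC.
Add 5 hours and 10 minutes layover in Marquesas → 5:35 PM UTC.
Add 12 hours and 5 minutes leg 3 → 5:40 AM UTC (Jun 27).
Add 5 hours and 9 minutes layover in Oakridge City → 10:49 AM UTC.
Add 9 hours leg 4 → 7:49 PM UTC.
Cinderford is UTC+7:00, so local arrival = 7:49 PM + 7:00 = 2:49 AM on Jun 28.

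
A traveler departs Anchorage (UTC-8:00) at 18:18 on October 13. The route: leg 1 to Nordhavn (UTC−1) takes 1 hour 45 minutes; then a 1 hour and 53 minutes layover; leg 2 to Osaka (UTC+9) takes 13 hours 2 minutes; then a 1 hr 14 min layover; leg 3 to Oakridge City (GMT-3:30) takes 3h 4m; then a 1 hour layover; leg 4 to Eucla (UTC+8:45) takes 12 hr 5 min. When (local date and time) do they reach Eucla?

Convert departure to UTC: 18:18 + 8:00 = 02:18 UTC on Oct 14.
Add 1 hour and 45 minutes leg 1 → 04:03 UTC.
Add 1 hour 53 minutes layover in Nordhavn → 05:56 UTC.
Add 13 hours and 2 minutes leg 2 → 18:58 UTC.
Add 1 hour and 14 minutes layover in Osaka → 20:12 UTC.
Add 3 hours 4 minutes leg 3 → 23:16 UTC.
Add 1 hour layover in Oakridge City → 00:16 UTC (Oct 15).
Add 12 hours and 5 minutes leg 4 → 12:21 UTC.
Eucla is UTC+8:45, so local arrival = 12:21 + 8:45 = 21:06 on Oct 15.

21:06 on October 15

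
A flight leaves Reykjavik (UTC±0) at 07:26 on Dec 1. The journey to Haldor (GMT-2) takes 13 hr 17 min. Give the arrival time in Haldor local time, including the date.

18:43 on December 1

Haldor is 2:00 behind Reykjavik.
After 13 hours 17 minutes it is 20:43 in Reykjavik.
Shift by the zone difference: 20:43 − 2:00 = 18:43 on Dec 1 in Haldor.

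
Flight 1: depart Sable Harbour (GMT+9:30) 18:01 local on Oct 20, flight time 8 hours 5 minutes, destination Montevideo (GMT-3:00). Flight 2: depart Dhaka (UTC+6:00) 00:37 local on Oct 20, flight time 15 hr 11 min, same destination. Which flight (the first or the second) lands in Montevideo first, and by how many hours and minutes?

Flight 1 in UTC: 18:01 − 9:30 = 08:31 on Oct 20.
+8 hours 5 minutes → arrive 16:36 UTC on Oct 20.
Flight 2 in UTC: 00:37 − 6:00 = 18:37 on Oct 19.
+15 hours and 11 minutes → arrive 09:48 UTC on Oct 20.
Flight 2 lands earlier by 6 hours 48 minutes.

the second, by 6 hours 48 minutes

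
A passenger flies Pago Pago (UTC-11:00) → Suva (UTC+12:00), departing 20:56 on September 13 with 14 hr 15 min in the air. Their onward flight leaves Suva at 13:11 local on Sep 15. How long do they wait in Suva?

3 hours

Convert departure to UTC: 20:56 + 11:00 = 07:56 UTC on Sep 14.
Add 14 hours 15 minutes flight time → 22:11 UTC.
Suva is UTC+12:00, so local arrival = 22:11 + 12:00 = 10:11 on Sep 15.
Layover = 13:11 − 10:11 = 3 hours.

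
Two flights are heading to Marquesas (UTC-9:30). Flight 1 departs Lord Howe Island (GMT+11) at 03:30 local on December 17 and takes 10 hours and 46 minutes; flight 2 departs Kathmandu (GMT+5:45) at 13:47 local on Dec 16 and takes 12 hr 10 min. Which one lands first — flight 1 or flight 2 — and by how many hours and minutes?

the second, by 7 hours 4 minutes

Flight 1 in UTC: 03:30 − 11:00 = 16:30 on Dec 16.
+10 hours 46 minutes → arrive 03:16 UTC on Dec 17.
Flight 2 in UTC: 13:47 − 5:45 = 08:02 on Dec 16.
+12 hours and 10 minutes → arrive 20:12 UTC on Dec 16.
Flight 2 lands earlier by 7 hours 4 minutes.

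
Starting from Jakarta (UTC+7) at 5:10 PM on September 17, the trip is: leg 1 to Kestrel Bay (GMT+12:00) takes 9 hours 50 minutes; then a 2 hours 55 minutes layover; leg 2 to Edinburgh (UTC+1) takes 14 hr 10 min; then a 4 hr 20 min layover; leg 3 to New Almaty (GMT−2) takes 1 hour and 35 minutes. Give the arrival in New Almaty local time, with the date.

Convert departure to UTC: 5:10 PM − 7:00 = 10:10 AM UTC on Sep 17.
Add 9 hours 50 minutes leg 1 → 8:00 PM UTC.
Add 2 hours 55 minutes layover in Kestrel Bay → 10:55 PM UTC.
Add 14 hours 10 minutes leg 2 → 1:05 PM UTC (Sep 18).
Add 4 hours and 20 minutes layover in Edinburgh → 5:25 PM UTC.
Add 1 hour 35 minutes leg 3 → 7:00 PM UTC.
New Almaty is UTC−2:00, so local arrival = 7:00 PM − 2:00 = 5:00 PM on Sep 18.

5:00 PM on September 18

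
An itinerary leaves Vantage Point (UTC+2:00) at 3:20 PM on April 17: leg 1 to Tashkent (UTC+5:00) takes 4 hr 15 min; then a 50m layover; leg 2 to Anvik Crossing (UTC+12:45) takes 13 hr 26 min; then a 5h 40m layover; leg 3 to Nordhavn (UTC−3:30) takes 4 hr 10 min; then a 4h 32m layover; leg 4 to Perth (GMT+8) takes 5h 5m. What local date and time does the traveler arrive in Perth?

11:18 AM on April 19

Convert departure to UTC: 3:20 PM − 2:00 = 1:20 PM UTC on Apr 17.
Add 4 hours 15 minutes leg 1 → 5:35 PM UTC.
Add 50 minutes layover in Tashkent → 6:25 PM UTC.
Add 13 hours 26 minutes leg 2 → 7:51 AM UTC (Apr 18).
Add 5 hours 40 minutes layover in Anvik Crossing → 1:31 PM UTC.
Add 4 hours and 10 minutes leg 3 → 5:41 PM UTC.
Add 4 hours 32 minutes layover in Nordhavn → 10:13 PM UTC.
Add 5 hours and 5 minutes leg 4 → 3:18 AM UTC (Apr 19).
Perth is UTC+8:00, so local arrival = 3:18 AM + 8:00 = 11:18 AM on Apr 19.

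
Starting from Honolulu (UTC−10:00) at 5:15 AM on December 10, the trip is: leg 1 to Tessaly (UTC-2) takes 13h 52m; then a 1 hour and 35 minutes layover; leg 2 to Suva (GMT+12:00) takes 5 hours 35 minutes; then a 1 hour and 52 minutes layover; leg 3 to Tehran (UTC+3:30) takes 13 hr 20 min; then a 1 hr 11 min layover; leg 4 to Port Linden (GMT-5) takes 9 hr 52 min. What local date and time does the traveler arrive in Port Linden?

Convert departure to UTC: 5:15 AM + 10:00 = 3:15 PM UTC on Dec 10.
Add 13 hours and 52 minutes leg 1 → 5:07 AM UTC (Dec 11).
Add 1 hour 35 minutes layover in Tessaly → 6:42 AM UTC.
Add 5 hours 35 minutes leg 2 → 12:17 PM UTC.
Add 1 hour and 52 minutes layover in Suva → 2:09 PM UTC.
Add 13 hours 20 minutes leg 3 → 3:29 AM UTC (Dec 12).
Add 1 hour and 11 minutes layover in Tehran → 4:40 AM UTC.
Add 9 hours 52 minutes leg 4 → 2:32 PM UTC.
Port Linden is UTC−5:00, so local arrival = 2:32 PM − 5:00 = 9:32 AM on Dec 12.

9:32 AM on December 12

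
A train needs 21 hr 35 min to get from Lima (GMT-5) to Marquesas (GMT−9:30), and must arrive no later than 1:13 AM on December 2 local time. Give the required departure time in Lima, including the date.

8:08 AM on December 1

Target arrival in UTC: 1:13 AM + 9:30 = 10:43 AM on Dec 2.
Subtract 21 hours and 35 minutes → departure 1:08 PM UTC on Dec 1.
Lima is UTC−5:00: 1:08 PM − 5:00 = 8:08 AM on Dec 1.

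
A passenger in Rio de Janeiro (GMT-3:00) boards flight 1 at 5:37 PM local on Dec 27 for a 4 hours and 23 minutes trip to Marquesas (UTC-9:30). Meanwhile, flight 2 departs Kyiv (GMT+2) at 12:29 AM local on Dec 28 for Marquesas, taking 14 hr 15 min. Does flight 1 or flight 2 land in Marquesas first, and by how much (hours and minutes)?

the first, by 11 hours 44 minutes

Flight 1 in UTC: 5:37 PM + 3:00 = 8:37 PM on Dec 27.
+4 hours and 23 minutes → arrive 1:00 AM UTC on Dec 28.
Flight 2 in UTC: 12:29 AM − 2:00 = 10:29 PM on Dec 27.
+14 hours 15 minutes → arrive 12:44 PM UTC on Dec 28.
Flight 1 lands earlier by 11 hours 44 minutes.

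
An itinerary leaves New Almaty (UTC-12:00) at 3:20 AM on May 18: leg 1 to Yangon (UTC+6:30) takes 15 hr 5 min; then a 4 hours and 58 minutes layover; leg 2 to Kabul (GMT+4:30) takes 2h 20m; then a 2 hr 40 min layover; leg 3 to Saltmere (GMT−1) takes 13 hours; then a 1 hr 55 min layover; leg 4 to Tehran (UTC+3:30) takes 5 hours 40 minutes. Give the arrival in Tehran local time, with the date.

4:28 PM on May 20

Convert departure to UTC: 3:20 AM + 12:00 = 3:20 PM UTC on May 18.
Add 15 hours and 5 minutes leg 1 → 6:25 AM UTC (May 19).
Add 4 hours 58 minutes layover in Yangon → 11:23 AM UTC.
Add 2 hours and 20 minutes leg 2 → 1:43 PM UTC.
Add 2 hours and 40 minutes layover in Kabul → 4:23 PM UTC.
Add 13 hours leg 3 → 5:23 AM UTC (May 20).
Add 1 hour 55 minutes layover in Saltmere → 7:18 AM UTC.
Add 5 hours 40 minutes leg 4 → 12:58 PM UTC.
Tehran is UTC+3:30, so local arrival = 12:58 PM + 3:30 = 4:28 PM on May 20.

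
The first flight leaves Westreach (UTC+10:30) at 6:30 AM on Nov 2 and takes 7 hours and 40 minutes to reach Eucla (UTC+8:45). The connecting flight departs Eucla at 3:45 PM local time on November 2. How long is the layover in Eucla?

3 hours 20 minutes

Convert departure to UTC: 6:30 AM − 10:30 = 8:00 PM UTC on Nov 1.
Add 7 hours 40 minutes flight time → 3:40 AM UTC (Nov 2).
Eucla is UTC+8:45, so local arrival = 3:40 AM + 8:45 = 12:25 PM on Nov 2.
Layover = 3:45 PM − 12:25 PM = 3 hours 20 minutes.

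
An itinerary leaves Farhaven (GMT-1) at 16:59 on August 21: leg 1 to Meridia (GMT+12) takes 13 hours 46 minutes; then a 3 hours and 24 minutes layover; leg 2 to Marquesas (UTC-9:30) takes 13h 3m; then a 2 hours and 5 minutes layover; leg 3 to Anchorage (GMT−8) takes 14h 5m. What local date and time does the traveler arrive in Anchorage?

08:22 on August 23

Convert departure to UTC: 16:59 + 1:00 = 17:59 UTC on Aug 21.
Add 13 hours and 46 minutes leg 1 → 07:45 UTC (Aug 22).
Add 3 hours 24 minutes layover in Meridia → 11:09 UTC.
Add 13 hours 3 minutes leg 2 → 00:12 UTC (Aug 23).
Add 2 hours 5 minutes layover in Marquesas → 02:17 UTC.
Add 14 hours 5 minutes leg 3 → 16:22 UTC.
Anchorage is UTC−8:00, so local arrival = 16:22 − 8:00 = 08:22 on Aug 23.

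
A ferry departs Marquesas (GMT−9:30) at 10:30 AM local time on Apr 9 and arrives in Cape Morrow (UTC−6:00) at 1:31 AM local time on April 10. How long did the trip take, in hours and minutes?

Departure in UTC: 10:30 AM + 9:30 = 8:00 PM on Apr 9.
Arrival in UTC: 1:31 AM + 6:00 = 7:31 AM on Apr 10.
Elapsed = 7:31 AM − 8:00 PM (+1 day) = 11 hours 31 minutes.

11 hours 31 minutes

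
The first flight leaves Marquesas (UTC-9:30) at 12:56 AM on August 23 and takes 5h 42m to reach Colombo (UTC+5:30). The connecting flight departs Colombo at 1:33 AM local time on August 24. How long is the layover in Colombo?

Convert departure to UTC: 12:56 AM + 9:30 = 10:26 AM UTC on Aug 23.
Add 5 hours 42 minutes flight time → 4:08 PM UTC.
Colombo is UTC+5:30, so local arrival = 4:08 PM + 5:30 = 9:38 PM on Aug 23.
Layover = 1:33 AM − 9:38 PM (+1 day) = 3 hours 55 minutes.

3 hours 55 minutes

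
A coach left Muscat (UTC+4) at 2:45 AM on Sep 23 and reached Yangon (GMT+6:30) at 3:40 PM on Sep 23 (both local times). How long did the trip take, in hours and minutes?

Departure in UTC: 2:45 AM − 4:00 = 10:45 PM on Sep 22.
Arrival in UTC: 3:40 PM − 6:30 = 9:10 AM on Sep 23.
Elapsed = 9:10 AM − 10:45 PM (+1 day) = 10 hours 25 minutes.

10 hours 25 minutes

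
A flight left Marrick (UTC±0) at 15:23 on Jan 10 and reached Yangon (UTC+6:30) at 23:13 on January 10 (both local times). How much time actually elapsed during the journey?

1 hour 20 minutes

Yangon is 6:30 ahead of Marrick.
Clock-face elapsed time (ignoring zones) is 7 hours 50 minutes.
Actual elapsed = 7 hours 50 minutes − 6:30 = 1 hour 20 minutes.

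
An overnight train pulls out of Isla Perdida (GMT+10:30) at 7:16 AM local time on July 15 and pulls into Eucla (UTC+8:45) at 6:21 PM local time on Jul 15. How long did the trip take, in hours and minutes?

Departure in UTC: 7:16 AM − 10:30 = 8:46 PM on Jul 14.
Arrival in UTC: 6:21 PM − 8:45 = 9:36 AM on Jul 15.
Elapsed = 9:36 AM − 8:46 PM (+1 day) = 12 hours 50 minutes.

12 hours 50 minutes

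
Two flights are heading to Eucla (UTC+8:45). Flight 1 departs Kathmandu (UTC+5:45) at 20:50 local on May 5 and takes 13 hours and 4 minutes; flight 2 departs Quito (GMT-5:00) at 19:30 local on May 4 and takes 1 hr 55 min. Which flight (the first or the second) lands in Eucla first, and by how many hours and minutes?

the second, by 25 hours 44 minutes

Flight 1 in UTC: 20:50 − 5:45 = 15:05 on May 5.
+13 hours and 4 minutes → arrive 04:09 UTC on May 6.
Flight 2 in UTC: 19:30 + 5:00 = 00:30 on May 5.
+1 hour 55 minutes → arrive 02:25 UTC on May 5.
Flight 2 lands earlier by 25 hours 44 minutes.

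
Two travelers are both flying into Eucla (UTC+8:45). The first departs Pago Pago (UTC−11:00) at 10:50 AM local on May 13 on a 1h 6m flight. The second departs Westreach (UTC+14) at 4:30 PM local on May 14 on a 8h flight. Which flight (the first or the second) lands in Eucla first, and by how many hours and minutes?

the first, by 11 hours 34 minutes

Flight 1 in UTC: 10:50 AM + 11:00 = 9:50 PM on May 13.
+1 hour and 6 minutes → arrive 10:56 PM UTC on May 13.
Flight 2 in UTC: 4:30 PM − 14:00 = 2:30 AM on May 14.
+8 hours → arrive 10:30 AM UTC on May 14.
Flight 1 lands earlier by 11 hours 34 minutes.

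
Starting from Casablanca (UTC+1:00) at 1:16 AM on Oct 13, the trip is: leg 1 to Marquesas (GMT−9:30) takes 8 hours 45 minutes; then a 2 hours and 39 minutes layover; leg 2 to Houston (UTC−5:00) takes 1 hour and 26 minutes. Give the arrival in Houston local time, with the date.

8:06 AM on Oct 13

Convert departure to UTC: 1:16 AM − 1:00 = 12:16 AM UTC on Oct 13.
Add 8 hours and 45 minutes leg 1 → 9:01 AM UTC.
Add 2 hours and 39 minutes layover in Marquesas → 11:40 AM UTC.
Add 1 hour and 26 minutes leg 2 → 1:06 PM UTC.
Houston is UTC−5:00, so local arrival = 1:06 PM − 5:00 = 8:06 AM on Oct 13.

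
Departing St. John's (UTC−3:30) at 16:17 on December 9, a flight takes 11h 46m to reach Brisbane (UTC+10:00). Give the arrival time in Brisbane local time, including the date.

Convert departure to UTC: 16:17 + 3:30 = 19:47 UTC on Dec 9.
Add 11 hours 46 minutes travel time → 07:33 UTC (Dec 10).
Brisbane is UTC+10:00, so local arrival = 07:33 + 10:00 = 17:33 on Dec 10.

17:33 on Dec 10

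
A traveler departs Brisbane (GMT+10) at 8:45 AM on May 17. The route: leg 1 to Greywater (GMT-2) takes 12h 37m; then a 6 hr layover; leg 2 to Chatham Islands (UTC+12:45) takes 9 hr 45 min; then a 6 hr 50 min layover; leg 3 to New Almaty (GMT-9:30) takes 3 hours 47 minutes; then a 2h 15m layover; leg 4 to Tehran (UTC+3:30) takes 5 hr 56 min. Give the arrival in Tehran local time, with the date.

Convert departure to UTC: 8:45 AM − 10:00 = 10:45 PM UTC on May 16.
Add 12 hours 37 minutes leg 1 → 11:22 AM UTC (May 17).
Add 6 hours layover in Greywater → 5:22 PM UTC.
Add 9 hours 45 minutes leg 2 → 3:07 AM UTC (May 18).
Add 6 hours and 50 minutes layover in Chatham Islands → 9:57 AM UTC.
Add 3 hours 47 minutes leg 3 → 1:44 PM UTC.
Add 2 hours and 15 minutes layover in New Almaty → 3:59 PM UTC.
Add 5 hours 56 minutes leg 4 → 9:55 PM UTC.
Tehran is UTC+3:30, so local arrival = 9:55 PM + 3:30 = 1:25 AM on May 19.

1:25 AM on May 19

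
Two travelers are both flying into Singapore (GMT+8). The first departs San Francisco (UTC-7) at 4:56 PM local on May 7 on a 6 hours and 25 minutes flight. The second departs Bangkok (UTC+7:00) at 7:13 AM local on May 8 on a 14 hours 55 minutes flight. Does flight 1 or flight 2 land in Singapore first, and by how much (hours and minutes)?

the first, by 8 hours 47 minutes

Flight 1 in UTC: 4:56 PM + 7:00 = 11:56 PM on May 7.
+6 hours 25 minutes → arrive 6:21 AM UTC on May 8.
Flight 2 in UTC: 7:13 AM − 7:00 = 12:13 AM on May 8.
+14 hours 55 minutes → arrive 3:08 PM UTC on May 8.
Flight 1 lands earlier by 8 hours 47 minutes.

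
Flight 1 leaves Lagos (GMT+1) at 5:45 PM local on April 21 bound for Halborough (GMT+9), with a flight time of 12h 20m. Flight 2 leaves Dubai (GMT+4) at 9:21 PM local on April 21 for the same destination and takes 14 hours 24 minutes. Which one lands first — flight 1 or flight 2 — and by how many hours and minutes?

the first, by 2 hours 40 minutes

Flight 1 in UTC: 5:45 PM − 1:00 = 4:45 PM on Apr 21.
+12 hours and 20 minutes → arrive 5:05 AM UTC on Apr 22.
Flight 2 in UTC: 9:21 PM − 4:00 = 5:21 PM on Apr 21.
+14 hours 24 minutes → arrive 7:45 AM UTC on Apr 22.
Flight 1 lands earlier by 2 hours 40 minutes.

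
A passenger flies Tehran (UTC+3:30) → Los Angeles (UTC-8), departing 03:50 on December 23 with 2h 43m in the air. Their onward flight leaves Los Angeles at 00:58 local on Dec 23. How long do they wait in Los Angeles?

5 hours 55 minutes

Convert departure to UTC: 03:50 − 3:30 = 00:20 UTC on Dec 23.
Add 2 hours 43 minutes flight time → 03:03 UTC.
Los Angeles is UTC−8:00, so local arrival = 03:03 − 8:00 = 19:03 on Dec 22.
Layover = 00:58 − 19:03 (+1 day) = 5 hours 55 minutes.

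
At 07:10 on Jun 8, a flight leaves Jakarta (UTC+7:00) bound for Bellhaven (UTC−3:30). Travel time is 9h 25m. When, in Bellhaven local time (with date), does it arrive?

Convert departure to UTC: 07:10 − 7:00 = 00:10 UTC on Jun 8.
Add 9 hours 25 minutes travel time → 09:35 UTC.
Bellhaven is UTC−3:30, so local arrival = 09:35 − 3:30 = 06:05 on Jun 8.

06:05 on June 8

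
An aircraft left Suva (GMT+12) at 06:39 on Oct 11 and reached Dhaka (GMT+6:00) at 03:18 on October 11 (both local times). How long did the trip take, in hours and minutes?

Dhaka is 6:00 behind Suva.
Clock-face elapsed time (ignoring zones) is −3 hours 21 minutes.
Actual elapsed = −3 hours 21 minutes + 6:00 = 2 hours 39 minutes.

2 hours 39 minutes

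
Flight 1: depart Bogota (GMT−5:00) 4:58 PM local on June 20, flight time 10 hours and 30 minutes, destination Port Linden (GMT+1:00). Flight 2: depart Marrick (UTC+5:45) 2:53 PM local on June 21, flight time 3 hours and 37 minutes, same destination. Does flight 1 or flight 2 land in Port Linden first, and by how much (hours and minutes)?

the first, by 4 hours 17 minutes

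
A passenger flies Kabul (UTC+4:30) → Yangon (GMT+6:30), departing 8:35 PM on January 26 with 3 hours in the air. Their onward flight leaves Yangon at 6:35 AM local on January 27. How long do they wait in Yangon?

5 hours

Convert departure to UTC: 8:35 PM − 4:30 = 4:05 PM UTC on Jan 26.
Add 3 hours flight time → 7:05 PM UTC.
Yangon is UTC+6:30, so local arrival = 7:05 PM + 6:30 = 1:35 AM on Jan 27.
Layover = 6:35 AM − 1:35 AM = 5 hours.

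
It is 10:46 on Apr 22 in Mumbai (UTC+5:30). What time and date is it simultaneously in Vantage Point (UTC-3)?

02:16 on April 22

Vantage Point is 8:30 behind Mumbai.
Shift by the zone difference: 10:46 − 8:30 = 02:16 on Apr 22 in Vantage Point.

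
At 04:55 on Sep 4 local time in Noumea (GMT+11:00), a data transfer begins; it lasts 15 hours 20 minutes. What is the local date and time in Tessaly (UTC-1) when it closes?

08:15 on September 4

Convert start to UTC: 04:55 − 11:00 = 17:55 UTC on Sep 3.
Add 15 hours 20 minutes duration → 09:15 UTC (Sep 4).
Tessaly is UTC−1:00, so local end time = 09:15 − 1:00 = 08:15 on Sep 4.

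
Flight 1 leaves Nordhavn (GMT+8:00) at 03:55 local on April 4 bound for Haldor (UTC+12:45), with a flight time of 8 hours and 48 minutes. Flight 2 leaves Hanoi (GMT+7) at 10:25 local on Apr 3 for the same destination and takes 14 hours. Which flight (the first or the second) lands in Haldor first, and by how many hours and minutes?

the second, by 11 hours 18 minutes

Flight 1 in UTC: 03:55 − 8:00 = 19:55 on Apr 3.
+8 hours and 48 minutes → arrive 04:43 UTC on Apr 4.
Flight 2 in UTC: 10:25 − 7:00 = 03:25 on Apr 3.
+14 hours → arrive 17:25 UTC on Apr 3.
Flight 2 lands earlier by 11 hours 18 minutes.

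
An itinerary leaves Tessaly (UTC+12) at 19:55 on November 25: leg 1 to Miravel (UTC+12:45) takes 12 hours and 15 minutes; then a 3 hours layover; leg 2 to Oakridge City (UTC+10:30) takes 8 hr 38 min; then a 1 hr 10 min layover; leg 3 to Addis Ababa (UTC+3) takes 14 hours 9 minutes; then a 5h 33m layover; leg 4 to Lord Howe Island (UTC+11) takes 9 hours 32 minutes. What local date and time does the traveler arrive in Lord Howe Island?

Convert departure to UTC: 19:55 − 12:00 = 07:55 UTC on Nov 25.
Add 12 hours 15 minutes leg 1 → 20:10 UTC.
Add 3 hours layover in Miravel → 23:10 UTC.
Add 8 hours and 38 minutes leg 2 → 07:48 UTC (Nov 26).
Add 1 hour 10 minutes layover in Oakridge City → 08:58 UTC.
Add 14 hours and 9 minutes leg 3 → 23:07 UTC.
Add 5 hours 33 minutes layover in Addis Ababa → 04:40 UTC (Nov 27).
Add 9 hours and 32 minutes leg 4 → 14:12 UTC.
Lord Howe Island is UTC+11:00, so local arrival = 14:12 + 11:00 = 01:12 on Nov 28.

01:12 on November 28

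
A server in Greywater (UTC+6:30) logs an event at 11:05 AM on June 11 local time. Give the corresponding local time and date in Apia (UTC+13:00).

5:35 PM on Jun 11

In UTC: 11:05 AM − 6:30 = 4:35 AM on Jun 11.
Apia is UTC+13:00: 4:35 AM + 13:00 = 5:35 PM on Jun 11.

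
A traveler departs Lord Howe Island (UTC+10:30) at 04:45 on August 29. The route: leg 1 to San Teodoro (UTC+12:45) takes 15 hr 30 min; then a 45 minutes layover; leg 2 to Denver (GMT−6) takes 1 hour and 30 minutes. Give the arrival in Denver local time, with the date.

06:00 on Aug 29

Convert departure to UTC: 04:45 − 10:30 = 18:15 UTC on Aug 28.
Add 15 hours and 30 minutes leg 1 → 09:45 UTC (Aug 29).
Add 45 minutes layover in San Teodoro → 10:30 UTC.
Add 1 hour and 30 minutes leg 2 → 12:00 UTC.
Denver is UTC−6:00, so local arrival = 12:00 − 6:00 = 06:00 on Aug 29.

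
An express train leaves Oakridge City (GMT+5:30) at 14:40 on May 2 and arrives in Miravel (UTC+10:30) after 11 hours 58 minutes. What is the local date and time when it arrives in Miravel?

07:38 on May 3

Convert departure to UTC: 14:40 − 5:30 = 09:10 UTC on May 2.
Add 11 hours 58 minutes travel time → 21:08 UTC.
Miravel is UTC+10:30, so local arrival = 21:08 + 10:30 = 07:38 on May 3.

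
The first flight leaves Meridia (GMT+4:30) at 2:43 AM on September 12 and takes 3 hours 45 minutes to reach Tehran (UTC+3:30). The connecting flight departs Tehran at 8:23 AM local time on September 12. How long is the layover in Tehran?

2 hours 55 minutes

Convert departure to UTC: 2:43 AM − 4:30 = 10:13 PM UTC on Sep 11.
Add 3 hours and 45 minutes flight time → 1:58 AM UTC (Sep 12).
Tehran is UTC+3:30, so local arrival = 1:58 AM + 3:30 = 5:28 AM on Sep 12.
Layover = 8:23 AM − 5:28 AM = 2 hours 55 minutes.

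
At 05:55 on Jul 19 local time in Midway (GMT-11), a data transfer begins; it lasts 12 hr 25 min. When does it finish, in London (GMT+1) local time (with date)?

06:20 on Jul 20

London is 12:00 ahead of Midway.
After 12 hours and 25 minutes it is 18:20 in Midway.
Shift by the zone difference: 18:20 + 12:00 = 06:20 on Jul 20 in London.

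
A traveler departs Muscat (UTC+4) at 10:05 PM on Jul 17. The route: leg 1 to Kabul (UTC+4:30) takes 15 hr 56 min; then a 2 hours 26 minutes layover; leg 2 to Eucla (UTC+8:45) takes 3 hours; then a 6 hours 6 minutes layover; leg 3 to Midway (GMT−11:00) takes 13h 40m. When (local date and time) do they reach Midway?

12:13 AM on July 19

Convert departure to UTC: 10:05 PM − 4:00 = 6:05 PM UTC on Jul 17.
Add 15 hours and 56 minutes leg 1 → 10:01 AM UTC (Jul 18).
Add 2 hours and 26 minutes layover in Kabul → 12:27 PM UTC.
Add 3 hours leg 2 → 3:27 PM UTC.
Add 6 hours 6 minutes layover in Eucla → 9:33 PM UTC.
Add 13 hours and 40 minutes leg 3 → 11:13 AM UTC (Jul 19).
Midway is UTC−11:00, so local arrival = 11:13 AM − 11:00 = 12:13 AM on Jul 19.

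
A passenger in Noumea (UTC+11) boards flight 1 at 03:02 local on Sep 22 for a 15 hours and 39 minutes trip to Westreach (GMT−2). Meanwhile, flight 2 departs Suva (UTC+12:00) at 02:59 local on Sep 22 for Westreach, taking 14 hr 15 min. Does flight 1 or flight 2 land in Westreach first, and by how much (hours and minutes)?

Flight 1 in UTC: 03:02 − 11:00 = 16:02 on Sep 21.
+15 hours 39 minutes → arrive 07:41 UTC on Sep 22.
Flight 2 in UTC: 02:59 − 12:00 = 14:59 on Sep 21.
+14 hours and 15 minutes → arrive 05:14 UTC on Sep 22.
Flight 2 lands earlier by 2 hours 27 minutes.

the second, by 2 hours 27 minutes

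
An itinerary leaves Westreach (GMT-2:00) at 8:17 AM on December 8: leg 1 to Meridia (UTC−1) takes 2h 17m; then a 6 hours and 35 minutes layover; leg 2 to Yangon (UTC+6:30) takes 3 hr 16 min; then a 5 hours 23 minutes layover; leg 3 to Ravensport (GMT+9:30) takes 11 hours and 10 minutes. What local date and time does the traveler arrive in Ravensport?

12:28 AM on December 10

Convert departure to UTC: 8:17 AM + 2:00 = 10:17 AM UTC on Dec 8.
Add 2 hours 17 minutes leg 1 → 12:34 PM UTC.
Add 6 hours and 35 minutes layover in Meridia → 7:09 PM UTC.
Add 3 hours 16 minutes leg 2 → 10:25 PM UTC.
Add 5 hours 23 minutes layover in Yangon → 3:48 AM UTC (Dec 9).
Add 11 hours 10 minutes leg 3 → 2:58 PM UTC.
Ravensport is UTC+9:30, so local arrival = 2:58 PM + 9:30 = 12:28 AM on Dec 10.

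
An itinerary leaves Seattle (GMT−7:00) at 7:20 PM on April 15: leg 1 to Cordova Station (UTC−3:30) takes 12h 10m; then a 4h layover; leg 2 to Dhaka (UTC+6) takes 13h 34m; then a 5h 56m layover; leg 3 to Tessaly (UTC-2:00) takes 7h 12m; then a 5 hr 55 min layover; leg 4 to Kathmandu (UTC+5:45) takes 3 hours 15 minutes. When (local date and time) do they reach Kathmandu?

12:07 PM on April 18

Convert departure to UTC: 7:20 PM + 7:00 = 2:20 AM UTC on Apr 16.
Add 12 hours 10 minutes leg 1 → 2:30 PM UTC.
Add 4 hours layover in Cordova Station → 6:30 PM UTC.
Add 13 hours and 34 minutes leg 2 → 8:04 AM UTC (Apr 17).
Add 5 hours and 56 minutes layover in Dhaka → 2:00 PM UTC.
Add 7 hours and 12 minutes leg 3 → 9:12 PM UTC.
Add 5 hours and 55 minutes layover in Tessaly → 3:07 AM UTC (Apr 18).
Add 3 hours 15 minutes leg 4 → 6:22 AM UTC.
Kathmandu is UTC+5:45, so local arrival = 6:22 AM + 5:45 = 12:07 PM on Apr 18.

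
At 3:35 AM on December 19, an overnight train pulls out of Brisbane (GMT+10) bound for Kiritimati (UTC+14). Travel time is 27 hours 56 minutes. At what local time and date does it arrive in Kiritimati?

Kiritimati is 4:00 ahead of Brisbane.
After 27 hours 56 minutes it is 7:31 AM (Dec 20) in Brisbane.
Shift by the zone difference: 7:31 AM + 4:00 = 11:31 AM on Dec 20 in Kiritimati.

11:31 AM on December 20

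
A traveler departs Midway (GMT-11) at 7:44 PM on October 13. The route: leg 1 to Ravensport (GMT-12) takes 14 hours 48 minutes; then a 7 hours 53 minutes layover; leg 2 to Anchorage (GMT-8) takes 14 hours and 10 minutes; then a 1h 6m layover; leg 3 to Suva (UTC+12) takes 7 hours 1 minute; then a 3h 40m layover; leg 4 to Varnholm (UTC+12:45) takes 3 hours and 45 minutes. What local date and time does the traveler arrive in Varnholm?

Convert departure to UTC: 7:44 PM + 11:00 = 6:44 AM UTC on Oct 14.
Add 14 hours and 48 minutes leg 1 → 9:32 PM UTC.
Add 7 hours and 53 minutes layover in Ravensport → 5:25 AM UTC (Oct 15).
Add 14 hours 10 minutes leg 2 → 7:35 PM UTC.
Add 1 hour and 6 minutes layover in Anchorage → 8:41 PM UTC.
Add 7 hours 1 minute leg 3 → 3:42 AM UTC (Oct 16).
Add 3 hours 40 minutes layover in Suva → 7:22 AM UTC.
Add 3 hours and 45 minutes leg 4 → 11:07 AM UTC.
Varnholm is UTC+12:45, so local arrival = 11:07 AM + 12:45 = 11:52 PM on Oct 16.

11:52 PM on Oct 16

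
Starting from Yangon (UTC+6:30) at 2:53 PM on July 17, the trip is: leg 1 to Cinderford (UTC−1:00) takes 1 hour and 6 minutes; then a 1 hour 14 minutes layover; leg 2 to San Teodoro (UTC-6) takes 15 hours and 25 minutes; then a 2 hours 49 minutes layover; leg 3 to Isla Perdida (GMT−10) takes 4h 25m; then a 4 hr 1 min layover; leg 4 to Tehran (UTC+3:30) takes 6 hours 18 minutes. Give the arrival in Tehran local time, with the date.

11:11 PM on Jul 18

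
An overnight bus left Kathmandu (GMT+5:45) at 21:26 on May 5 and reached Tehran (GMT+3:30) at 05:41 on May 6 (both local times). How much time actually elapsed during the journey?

Departure in UTC: 21:26 − 5:45 = 15:41 on May 5.
Arrival in UTC: 05:41 − 3:30 = 02:11 on May 6.
Elapsed = 02:11 − 15:41 (+1 day) = 10 hours 30 minutes.

10 hours 30 minutes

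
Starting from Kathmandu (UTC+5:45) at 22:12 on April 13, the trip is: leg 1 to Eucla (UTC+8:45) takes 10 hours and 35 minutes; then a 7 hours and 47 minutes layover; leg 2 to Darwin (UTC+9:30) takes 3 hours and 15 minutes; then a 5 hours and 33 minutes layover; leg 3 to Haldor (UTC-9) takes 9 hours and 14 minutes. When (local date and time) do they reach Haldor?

19:51 on Apr 14

Convert departure to UTC: 22:12 − 5:45 = 16:27 UTC on Apr 13.
Add 10 hours and 35 minutes leg 1 → 03:02 UTC (Apr 14).
Add 7 hours and 47 minutes layover in Eucla → 10:49 UTC.
Add 3 hours and 15 minutes leg 2 → 14:04 UTC.
Add 5 hours and 33 minutes layover in Darwin → 19:37 UTC.
Add 9 hours 14 minutes leg 3 → 04:51 UTC (Apr 15).
Haldor is UTC−9:00, so local arrival = 04:51 − 9:00 = 19:51 on Apr 14.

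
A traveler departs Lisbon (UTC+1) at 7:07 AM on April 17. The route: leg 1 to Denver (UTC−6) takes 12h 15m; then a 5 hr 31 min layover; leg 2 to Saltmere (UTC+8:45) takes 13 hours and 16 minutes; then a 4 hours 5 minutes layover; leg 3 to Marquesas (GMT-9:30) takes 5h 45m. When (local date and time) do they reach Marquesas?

Convert departure to UTC: 7:07 AM − 1:00 = 6:07 AM UTC on Apr 17.
Add 12 hours and 15 minutes leg 1 → 6:22 PM UTC.
Add 5 hours and 31 minutes layover in Denver → 11:53 PM UTC.
Add 13 hours and 16 minutes leg 2 → 1:09 PM UTC (Apr 18).
Add 4 hours 5 minutes layover in Saltmere → 5:14 PM UTC.
Add 5 hours and 45 minutes leg 3 → 10:59 PM UTC.
Marquesas is UTC−9:30, so local arrival = 10:59 PM − 9:30 = 1:29 PM on Apr 18.

1:29 PM on April 18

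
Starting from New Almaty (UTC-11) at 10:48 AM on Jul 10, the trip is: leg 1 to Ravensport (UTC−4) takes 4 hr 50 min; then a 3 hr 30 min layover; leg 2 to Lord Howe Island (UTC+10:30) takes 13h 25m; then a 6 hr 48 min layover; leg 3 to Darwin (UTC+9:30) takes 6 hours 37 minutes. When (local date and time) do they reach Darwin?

Convert departure to UTC: 10:48 AM + 11:00 = 9:48 PM UTC on Jul 10.
Add 4 hours and 50 minutes leg 1 → 2:38 AM UTC (Jul 11).
Add 3 hours 30 minutes layover in Ravensport → 6:08 AM UTC.
Add 13 hours 25 minutes leg 2 → 7:33 PM UTC.
Add 6 hours and 48 minutes layover in Lord Howe Island → 2:21 AM UTC (Jul 12).
Add 6 hours and 37 minutes leg 3 → 8:58 AM UTC.
Darwin is UTC+9:30, so local arrival = 8:58 AM + 9:30 = 6:28 PM on Jul 12.

6:28 PM on July 12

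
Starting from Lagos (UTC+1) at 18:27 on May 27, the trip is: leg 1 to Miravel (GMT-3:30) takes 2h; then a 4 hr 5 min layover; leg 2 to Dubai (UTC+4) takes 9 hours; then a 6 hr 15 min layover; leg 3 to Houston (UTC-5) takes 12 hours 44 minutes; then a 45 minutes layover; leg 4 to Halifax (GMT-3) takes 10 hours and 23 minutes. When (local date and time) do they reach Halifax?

11:39 on May 29

Convert departure to UTC: 18:27 − 1:00 = 17:27 UTC on May 27.
Add 2 hours leg 1 → 19:27 UTC.
Add 4 hours and 5 minutes layover in Miravel → 23:32 UTC.
Add 9 hours leg 2 → 08:32 UTC (May 28).
Add 6 hours and 15 minutes layover in Dubai → 14:47 UTC.
Add 12 hours and 44 minutes leg 3 → 03:31 UTC (May 29).
Add 45 minutes layover in Houston → 04:16 UTC.
Add 10 hours 23 minutes leg 4 → 14:39 UTC.
Halifax is UTC−3:00, so local arrival = 14:39 − 3:00 = 11:39 on May 29.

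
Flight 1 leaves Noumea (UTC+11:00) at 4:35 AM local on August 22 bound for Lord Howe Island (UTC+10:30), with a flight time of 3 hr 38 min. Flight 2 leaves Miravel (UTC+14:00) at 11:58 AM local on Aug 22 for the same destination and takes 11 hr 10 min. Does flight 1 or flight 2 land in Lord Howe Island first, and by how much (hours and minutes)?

Flight 1 in UTC: 4:35 AM − 11:00 = 5:35 PM on Aug 21.
+3 hours and 38 minutes → arrive 9:13 PM UTC on Aug 21.
Flight 2 in UTC: 11:58 AM − 14:00 = 9:58 PM on Aug 21.
+11 hours and 10 minutes → arrive 9:08 AM UTC on Aug 22.
Flight 1 lands earlier by 11 hours 55 minutes.

the first, by 11 hours 55 minutes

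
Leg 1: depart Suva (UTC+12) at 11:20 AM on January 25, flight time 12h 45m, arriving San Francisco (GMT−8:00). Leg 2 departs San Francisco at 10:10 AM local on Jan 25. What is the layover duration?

6 hours 5 minutes

Convert departure to UTC: 11:20 AM − 12:00 = 11:20 PM UTC on Jan 24.
Add 12 hours 45 minutes flight time → 12:05 PM UTC (Jan 25).
San Francisco is UTC−8:00, so local arrival = 12:05 PM − 8:00 = 4:05 AM on Jan 25.
Layover = 10:10 AM − 4:05 AM = 6 hours 5 minutes.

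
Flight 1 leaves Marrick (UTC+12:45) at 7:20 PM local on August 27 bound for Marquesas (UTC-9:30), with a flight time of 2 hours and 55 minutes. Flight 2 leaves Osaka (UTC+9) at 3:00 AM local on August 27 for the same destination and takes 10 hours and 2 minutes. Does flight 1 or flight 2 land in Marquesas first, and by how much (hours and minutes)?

Flight 1 in UTC: 7:20 PM − 12:45 = 6:35 AM on Aug 27.
+2 hours 55 minutes → arrive 9:30 AM UTC on Aug 27.
Flight 2 in UTC: 3:00 AM − 9:00 = 6:00 PM on Aug 26.
+10 hours 2 minutes → arrive 4:02 AM UTC on Aug 27.
Flight 2 lands earlier by 5 hours 28 minutes.

the second, by 5 hours 28 minutes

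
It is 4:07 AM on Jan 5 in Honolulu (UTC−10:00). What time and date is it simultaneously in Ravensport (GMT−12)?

2:07 AM on January 5

In UTC: 4:07 AM + 10:00 = 2:07 PM on Jan 5.
Ravensport is UTC−12:00: 2:07 PM − 12:00 = 2:07 AM on Jan 5.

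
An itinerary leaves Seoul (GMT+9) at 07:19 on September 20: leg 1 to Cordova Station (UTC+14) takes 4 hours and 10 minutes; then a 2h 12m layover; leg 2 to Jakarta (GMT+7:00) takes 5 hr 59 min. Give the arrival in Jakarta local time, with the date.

Convert departure to UTC: 07:19 − 9:00 = 22:19 UTC on Sep 19.
Add 4 hours 10 minutes leg 1 → 02:29 UTC (Sep 20).
Add 2 hours 12 minutes layover in Cordova Station → 04:41 UTC.
Add 5 hours 59 minutes leg 2 → 10:40 UTC.
Jakarta is UTC+7:00, so local arrival = 10:40 + 7:00 = 17:40 on Sep 20.

17:40 on September 20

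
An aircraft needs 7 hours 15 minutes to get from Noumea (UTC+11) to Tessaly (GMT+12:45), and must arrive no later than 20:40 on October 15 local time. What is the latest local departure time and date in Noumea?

Target arrival in UTC: 20:40 − 12:45 = 07:55 on Oct 15.
Subtract 7 hours 15 minutes → departure 00:40 UTC on Oct 15.
Noumea is UTC+11:00: 00:40 + 11:00 = 11:40 on Oct 15.

11:40 on October 15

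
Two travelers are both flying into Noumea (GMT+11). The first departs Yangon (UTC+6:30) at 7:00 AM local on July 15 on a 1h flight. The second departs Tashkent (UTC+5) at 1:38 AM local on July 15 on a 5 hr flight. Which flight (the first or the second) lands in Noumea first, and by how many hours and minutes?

the first, by 8 minutes

Flight 1 in UTC: 7:00 AM − 6:30 = 12:30 AM on Jul 15.
+1 hour → arrive 1:30 AM UTC on Jul 15.
Flight 2 in UTC: 1:38 AM − 5:00 = 8:38 PM on Jul 14.
+5 hours → arrive 1:38 AM UTC on Jul 15.
Flight 1 lands earlier by 8 minutes.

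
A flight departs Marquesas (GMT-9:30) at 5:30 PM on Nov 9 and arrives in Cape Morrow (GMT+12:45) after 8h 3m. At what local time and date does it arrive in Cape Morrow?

11:48 PM on November 10

Cape Morrow is 22:15 ahead of Marquesas.
After 8 hours and 3 minutes it is 1:33 AM (Nov 10) in Marquesas.
Shift by the zone difference: 1:33 AM + 22:15 = 11:48 PM on Nov 10 in Cape Morrow.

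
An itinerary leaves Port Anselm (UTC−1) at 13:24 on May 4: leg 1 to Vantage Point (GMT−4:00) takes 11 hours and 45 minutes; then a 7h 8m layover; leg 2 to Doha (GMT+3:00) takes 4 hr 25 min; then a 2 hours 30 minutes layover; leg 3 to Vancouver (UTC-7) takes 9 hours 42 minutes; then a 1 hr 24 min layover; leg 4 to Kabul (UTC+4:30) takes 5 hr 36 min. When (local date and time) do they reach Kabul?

Convert departure to UTC: 13:24 + 1:00 = 14:24 UTC on May 4.
Add 11 hours 45 minutes leg 1 → 02:09 UTC (May 5).
Add 7 hours and 8 minutes layover in Vantage Point → 09:17 UTC.
Add 4 hours 25 minutes leg 2 → 13:42 UTC.
Add 2 hours and 30 minutes layover in Doha → 16:12 UTC.
Add 9 hours and 42 minutes leg 3 → 01:54 UTC (May 6).
Add 1 hour and 24 minutes layover in Vancouver → 03:18 UTC.
Add 5 hours 36 minutes leg 4 → 08:54 UTC.
Kabul is UTC+4:30, so local arrival = 08:54 + 4:30 = 13:24 on May 6.

13:24 on May 6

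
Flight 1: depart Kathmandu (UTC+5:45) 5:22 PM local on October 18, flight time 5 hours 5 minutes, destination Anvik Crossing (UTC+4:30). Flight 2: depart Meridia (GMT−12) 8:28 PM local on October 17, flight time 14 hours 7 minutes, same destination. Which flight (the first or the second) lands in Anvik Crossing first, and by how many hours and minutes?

Flight 1 in UTC: 5:22 PM − 5:45 = 11:37 AM on Oct 18.
+5 hours and 5 minutes → arrive 4:42 PM UTC on Oct 18.
Flight 2 in UTC: 8:28 PM + 12:00 = 8:28 AM on Oct 18.
+14 hours and 7 minutes → arrive 10:35 PM UTC on Oct 18.
Flight 1 lands earlier by 5 hours 53 minutes.

the first, by 5 hours 53 minutes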